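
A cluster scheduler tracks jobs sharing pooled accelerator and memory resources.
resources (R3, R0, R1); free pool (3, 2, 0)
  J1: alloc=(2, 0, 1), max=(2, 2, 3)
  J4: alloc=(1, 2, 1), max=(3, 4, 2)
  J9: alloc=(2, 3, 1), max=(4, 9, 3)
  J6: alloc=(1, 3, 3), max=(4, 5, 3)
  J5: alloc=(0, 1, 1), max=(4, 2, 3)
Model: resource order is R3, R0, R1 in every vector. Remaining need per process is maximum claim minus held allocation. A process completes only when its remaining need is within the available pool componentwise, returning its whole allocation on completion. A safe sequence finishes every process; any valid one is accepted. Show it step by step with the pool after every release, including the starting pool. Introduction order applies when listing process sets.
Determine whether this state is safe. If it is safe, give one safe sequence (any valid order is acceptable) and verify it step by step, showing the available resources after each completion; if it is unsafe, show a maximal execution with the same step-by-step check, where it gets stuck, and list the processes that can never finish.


SAFE — a valid safe sequence is J6, J4, J9, J5, J1.
Key observation: J6 marks the first exact bind of the order: its need (3, 2, 0) fits the free (3, 2, 0) with zero slack on a requested resource.
Verifying each step:
  pool = (3, 2, 0)
  J6: need (3, 2, 0) fits (3, 2, 0); releases (1, 3, 3), pool now (4, 5, 3)
  J4: need (2, 2, 1) fits (4, 5, 3); releases (1, 2, 1), pool now (5, 7, 4)
  J9: need (2, 6, 2) fits (5, 7, 4); releases (2, 3, 1), pool now (7, 10, 5)
  J5: need (4, 1, 2) fits (7, 10, 5); releases (0, 1, 1), pool now (7, 11, 6)
  J1: need (0, 2, 2) fits (7, 11, 6); releases (2, 0, 1), pool now (9, 11, 7)


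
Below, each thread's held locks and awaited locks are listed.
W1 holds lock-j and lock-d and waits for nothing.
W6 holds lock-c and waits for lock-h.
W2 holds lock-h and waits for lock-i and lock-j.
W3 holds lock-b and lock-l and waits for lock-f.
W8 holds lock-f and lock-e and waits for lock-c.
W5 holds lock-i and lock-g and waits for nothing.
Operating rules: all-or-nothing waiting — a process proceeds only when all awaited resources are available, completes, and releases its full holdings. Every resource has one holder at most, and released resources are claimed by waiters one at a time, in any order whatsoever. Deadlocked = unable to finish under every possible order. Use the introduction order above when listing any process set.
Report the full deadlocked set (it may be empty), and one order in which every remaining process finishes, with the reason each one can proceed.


The deadlocked set is empty.
Key observation: although several processes wait, no cycle exists — each chain bottoms out at a free runner.
The rest can finish in the order W1, W5, W2, W6, W8, W3.
Step-by-step check:
  W1 waits on nothing -> runs at once and releases lock-j and lock-d
  W5 waits on nothing -> runs at once and releases lock-i and lock-g
  W2 waits on lock-i and lock-j — all released -> runs and releases lock-h
  W6 waits on lock-h — all released -> runs and releases lock-c
  W8 waits on lock-c — all released -> runs and releases lock-f and lock-e
  W3 waits on lock-f — all released -> runs and releases lock-b and lock-l


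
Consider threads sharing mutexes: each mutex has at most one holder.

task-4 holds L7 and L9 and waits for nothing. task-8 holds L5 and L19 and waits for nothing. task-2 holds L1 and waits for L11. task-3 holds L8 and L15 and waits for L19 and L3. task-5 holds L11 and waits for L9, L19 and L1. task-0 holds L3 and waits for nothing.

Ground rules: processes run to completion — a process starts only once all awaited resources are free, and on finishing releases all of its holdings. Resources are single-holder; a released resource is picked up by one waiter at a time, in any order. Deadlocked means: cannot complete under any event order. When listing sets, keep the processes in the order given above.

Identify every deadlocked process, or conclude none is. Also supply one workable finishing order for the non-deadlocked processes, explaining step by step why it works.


Deadlocked set: task-2 and task-5.
Key observation: the loop task-2 -> task-5 -> task-2 blocks itself forever; no other process is dragged down with it.
One completion order for the rest: task-0, task-4, task-8, task-3.
Walking it through:
  run task-0 (it waits on nothing); releases L3
  run task-4 (it waits on nothing); releases L7 and L9
  run task-8 (it waits on nothing); releases L5 and L19
  task-3: everything it awaited (L19 and L3) is free; runs, freeing L8 and L15


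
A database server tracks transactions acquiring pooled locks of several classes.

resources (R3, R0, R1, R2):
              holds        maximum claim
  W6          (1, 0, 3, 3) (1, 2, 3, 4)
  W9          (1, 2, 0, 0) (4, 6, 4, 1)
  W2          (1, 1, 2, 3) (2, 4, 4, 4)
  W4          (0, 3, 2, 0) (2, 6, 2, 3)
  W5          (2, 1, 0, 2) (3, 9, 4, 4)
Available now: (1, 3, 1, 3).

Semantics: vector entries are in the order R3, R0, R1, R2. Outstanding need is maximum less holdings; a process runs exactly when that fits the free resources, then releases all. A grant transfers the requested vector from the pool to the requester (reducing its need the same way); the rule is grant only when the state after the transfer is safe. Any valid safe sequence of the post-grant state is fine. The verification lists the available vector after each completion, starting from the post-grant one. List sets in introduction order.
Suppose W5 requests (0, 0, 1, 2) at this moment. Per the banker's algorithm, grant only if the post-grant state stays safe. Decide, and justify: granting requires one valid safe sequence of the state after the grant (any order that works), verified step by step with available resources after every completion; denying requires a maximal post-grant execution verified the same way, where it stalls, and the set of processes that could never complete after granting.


GRANT — the state after the grant stays safe, e.g. via W6, W2, W4, W9, W5.
Key observation: after the grant the pool drops to (1, 3, 0, 1), which still lets W6 finish first and unwind the rest.
Verifying the post-grant state step by step:
  pool = (1, 3, 0, 1)
  W6 needs (0, 2, 0, 1) <= (1, 3, 0, 1) -> finishes; pool += (1, 0, 3, 3) = (2, 3, 3, 4)
  W2 needs (1, 3, 2, 1) <= (2, 3, 3, 4) -> finishes; pool += (1, 1, 2, 3) = (3, 4, 5, 7)
  W4 needs (2, 3, 0, 3) <= (3, 4, 5, 7) -> finishes; pool += (0, 3, 2, 0) = (3, 7, 7, 7)
  W9 needs (3, 4, 4, 1) <= (3, 7, 7, 7) -> finishes; pool += (1, 2, 0, 0) = (4, 9, 7, 7)
  W5 needs (1, 8, 3, 0) <= (4, 9, 7, 7) -> finishes; pool += (2, 1, 1, 4) = (6, 10, 8, 11)


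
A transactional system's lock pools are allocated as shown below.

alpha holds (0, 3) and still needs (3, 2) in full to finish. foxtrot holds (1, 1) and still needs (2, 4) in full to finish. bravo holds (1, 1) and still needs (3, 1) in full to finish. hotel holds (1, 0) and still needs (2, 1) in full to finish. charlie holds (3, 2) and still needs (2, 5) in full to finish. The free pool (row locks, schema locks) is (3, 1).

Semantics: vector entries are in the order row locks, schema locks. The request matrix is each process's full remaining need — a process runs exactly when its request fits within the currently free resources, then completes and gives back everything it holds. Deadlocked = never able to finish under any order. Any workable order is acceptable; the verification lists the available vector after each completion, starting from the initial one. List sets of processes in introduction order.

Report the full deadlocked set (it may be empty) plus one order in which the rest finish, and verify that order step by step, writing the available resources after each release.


The deadlocked set is empty.
Key observation: no deadlock: hotel fits now, and the freed resources carry the rest through.
One completion order for the rest: hotel, bravo, alpha, foxtrot, charlie. Walking it through:
  pool = (3, 1)
  hotel needs (2, 1) <= (3, 1) -> finishes; pool += (1, 0) = (4, 1)
  bravo needs (3, 1) <= (4, 1) -> finishes; pool += (1, 1) = (5, 2)
  alpha needs (3, 2) <= (5, 2) -> finishes; pool += (0, 3) = (5, 5)
  foxtrot needs (2, 4) <= (5, 5) -> finishes; pool += (1, 1) = (6, 6)
  charlie needs (2, 5) <= (6, 6) -> finishes; pool += (3, 2) = (9, 8)


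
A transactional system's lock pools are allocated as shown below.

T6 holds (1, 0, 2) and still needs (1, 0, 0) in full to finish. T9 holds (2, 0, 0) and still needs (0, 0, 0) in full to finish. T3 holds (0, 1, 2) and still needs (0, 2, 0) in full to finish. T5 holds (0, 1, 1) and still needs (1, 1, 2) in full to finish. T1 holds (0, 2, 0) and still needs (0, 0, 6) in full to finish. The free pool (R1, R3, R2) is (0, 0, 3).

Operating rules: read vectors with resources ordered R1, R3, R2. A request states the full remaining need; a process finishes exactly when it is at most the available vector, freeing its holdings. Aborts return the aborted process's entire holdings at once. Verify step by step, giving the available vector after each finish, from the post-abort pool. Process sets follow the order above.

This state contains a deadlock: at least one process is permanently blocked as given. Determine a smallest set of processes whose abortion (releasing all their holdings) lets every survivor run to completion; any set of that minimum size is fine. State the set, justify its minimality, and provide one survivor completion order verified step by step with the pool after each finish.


Abort T3.
Key observation: no ordering could ever have run T5 before the abort of T3; with (0, 1, 2) back in the pool it fits at step 3.
Minimality: the empty abort set fails — the state is deadlocked as it stands.
One survivor order: T9, T6, T5, T1. Walking it through (post-abort pool first):
  pool = (0, 1, 5)
  T9: need (0, 0, 0) fits (0, 1, 5); releases (2, 0, 0), pool now (2, 1, 5)
  T6: need (1, 0, 0) fits (2, 1, 5); releases (1, 0, 2), pool now (3, 1, 7)
  T5: need (1, 1, 2) fits (3, 1, 7); releases (0, 1, 1), pool now (3, 2, 8)
  T1: need (0, 0, 6) fits (3, 2, 8); releases (0, 2, 0), pool now (3, 4, 8)


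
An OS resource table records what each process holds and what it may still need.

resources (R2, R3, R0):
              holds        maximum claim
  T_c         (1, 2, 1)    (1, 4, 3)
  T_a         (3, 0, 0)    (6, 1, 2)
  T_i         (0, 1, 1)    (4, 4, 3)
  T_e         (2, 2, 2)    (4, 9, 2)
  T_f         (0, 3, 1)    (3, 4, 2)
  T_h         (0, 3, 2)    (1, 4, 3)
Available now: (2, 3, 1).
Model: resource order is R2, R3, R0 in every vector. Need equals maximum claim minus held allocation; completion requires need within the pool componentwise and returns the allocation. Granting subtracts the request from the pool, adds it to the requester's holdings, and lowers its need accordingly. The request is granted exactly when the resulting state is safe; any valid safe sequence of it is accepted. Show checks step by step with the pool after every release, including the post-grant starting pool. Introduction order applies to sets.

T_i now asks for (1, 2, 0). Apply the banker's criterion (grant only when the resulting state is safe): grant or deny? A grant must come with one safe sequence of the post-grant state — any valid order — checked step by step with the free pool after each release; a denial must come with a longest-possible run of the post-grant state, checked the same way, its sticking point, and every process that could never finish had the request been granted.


DENY. Granting would leave the state unsafe.
Key observation: after T_h, T_c the pool peaks at (2, 6, 4), and each blocked process is short somewhere: T_a on R2; T_i on R2; T_e on R3; T_f on R2.
On the post-grant state, T_h, T_c is a maximal run — nothing extends it. Check, step by step:
  pool = (1, 1, 1)
  T_h needs (1, 1, 1) <= (1, 1, 1) -> finishes; pool += (0, 3, 2) = (1, 4, 3)
  T_c needs (0, 2, 2) <= (1, 4, 3) -> finishes; pool += (1, 2, 1) = (2, 6, 4)
  T_a still needs (3, 1, 2) but only (2, 6, 4) is free — short on R2
  T_i still needs (3, 1, 2) but only (2, 6, 4) is free — short on R2
  T_e still needs (2, 7, 0) but only (2, 6, 4) is free — short on R3
  T_f still needs (3, 1, 1) but only (2, 6, 4) is free — short on R2
Post-grant, the permanently blocked set is T_a, T_i, T_e and T_f.


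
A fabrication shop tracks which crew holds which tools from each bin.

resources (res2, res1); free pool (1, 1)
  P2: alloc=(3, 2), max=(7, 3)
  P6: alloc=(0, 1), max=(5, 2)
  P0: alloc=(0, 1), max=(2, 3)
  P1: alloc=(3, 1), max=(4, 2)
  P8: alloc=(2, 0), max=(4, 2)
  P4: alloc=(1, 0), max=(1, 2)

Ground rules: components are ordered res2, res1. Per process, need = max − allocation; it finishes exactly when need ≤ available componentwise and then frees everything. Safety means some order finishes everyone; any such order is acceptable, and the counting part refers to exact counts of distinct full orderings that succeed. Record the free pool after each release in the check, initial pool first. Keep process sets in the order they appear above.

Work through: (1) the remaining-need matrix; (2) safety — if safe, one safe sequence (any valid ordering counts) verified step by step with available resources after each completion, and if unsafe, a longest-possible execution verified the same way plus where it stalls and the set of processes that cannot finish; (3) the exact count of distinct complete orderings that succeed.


(1) Need matrix, components ordered res2, res1:
  P2: (4, 1)
  P6: (5, 1)
  P0: (2, 2)
  P1: (1, 1)
  P8: (2, 2)
  P4: (0, 2)
(2) SAFE, for example via the order P1, P2, P4, P6, P0, P8.
Key observation: the order's first zero-slack moment is P1 ((1, 1) needed, (1, 1) free — a requested resource with nothing to spare).
Walking it through:
  pool = (1, 1)
  run P1 (needs (1, 1), free (1, 1)); after release of (3, 1) the pool is (4, 2)
  run P2 (needs (4, 1), free (4, 2)); after release of (3, 2) the pool is (7, 4)
  run P4 (needs (0, 2), free (7, 4)); after release of (1, 0) the pool is (8, 4)
  run P6 (needs (5, 1), free (8, 4)); after release of (0, 1) the pool is (8, 5)
  run P0 (needs (2, 2), free (8, 5)); after release of (0, 1) the pool is (8, 6)
  run P8 (needs (2, 2), free (8, 6)); after release of (2, 0) the pool is (10, 6)
(3) Exactly 90 of the possible complete orderings are safe sequences.


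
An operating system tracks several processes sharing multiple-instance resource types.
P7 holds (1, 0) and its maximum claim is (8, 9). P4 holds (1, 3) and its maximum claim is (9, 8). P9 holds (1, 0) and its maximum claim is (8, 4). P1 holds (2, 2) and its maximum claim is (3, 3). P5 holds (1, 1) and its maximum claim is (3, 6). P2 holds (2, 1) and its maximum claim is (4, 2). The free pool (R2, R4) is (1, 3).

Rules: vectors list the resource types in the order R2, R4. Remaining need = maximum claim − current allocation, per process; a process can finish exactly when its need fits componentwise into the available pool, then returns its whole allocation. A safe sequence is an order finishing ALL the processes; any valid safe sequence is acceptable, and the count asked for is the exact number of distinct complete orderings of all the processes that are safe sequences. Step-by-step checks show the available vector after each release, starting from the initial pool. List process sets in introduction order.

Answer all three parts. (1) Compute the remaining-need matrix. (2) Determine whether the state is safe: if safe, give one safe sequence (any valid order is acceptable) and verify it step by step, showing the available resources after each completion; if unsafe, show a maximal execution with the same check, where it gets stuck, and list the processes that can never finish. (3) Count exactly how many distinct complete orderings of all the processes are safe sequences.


(1) Outstanding need per process (order R2, R4):
  P7: (7, 9)
  P4: (8, 5)
  P9: (7, 4)
  P1: (1, 1)
  P5: (2, 5)
  P2: (2, 1)
(2) UNSAFE — no complete ordering exists.
Key observation: once P1, P2, P5 finish, the pool peaks at (6, 7) — and every remaining process still needs more R2 than that.
Going as far as possible: P1, P2, P5; after that, nothing fits. Check, step by step:
  pool = (1, 3)
  P1 needs (1, 1) <= (1, 3) -> finishes; pool += (2, 2) = (3, 5)
  P2 needs (2, 1) <= (3, 5) -> finishes; pool += (2, 1) = (5, 6)
  P5 needs (2, 5) <= (5, 6) -> finishes; pool += (1, 1) = (6, 7)
  P7 cannot run: need (7, 9) vs free (6, 7) (insufficient R2 and R4)
  P4 cannot run: need (8, 5) vs free (6, 7) (insufficient R2)
  P9 cannot run: need (7, 4) vs free (6, 7) (insufficient R2)
Permanently blocked: P7, P4 and P9.
(3) Precisely 0 of the possible complete orderings are safe sequences.


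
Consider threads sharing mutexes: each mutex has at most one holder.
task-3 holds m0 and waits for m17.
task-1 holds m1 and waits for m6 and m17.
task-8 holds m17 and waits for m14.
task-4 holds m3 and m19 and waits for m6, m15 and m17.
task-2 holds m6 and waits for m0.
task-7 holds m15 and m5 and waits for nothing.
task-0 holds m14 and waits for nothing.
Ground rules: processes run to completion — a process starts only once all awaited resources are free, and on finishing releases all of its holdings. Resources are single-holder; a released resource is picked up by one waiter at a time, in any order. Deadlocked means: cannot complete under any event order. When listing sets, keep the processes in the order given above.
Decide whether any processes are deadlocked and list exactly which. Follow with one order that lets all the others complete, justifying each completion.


The deadlocked set is empty.
Key observation: although several processes wait, no cycle exists — each chain bottoms out at a free runner.
One completion order for the rest: task-0, task-8, task-3, task-2, task-1, task-7, task-4.
Verifying each step:
  run task-0 (it waits on nothing); releases m14
  run task-8 (all its waits — m14 — are resolved); releases m17
  run task-3 (all its waits — m17 — are resolved); releases m0
  run task-2 (all its waits — m0 — are resolved); releases m6
  run task-1 (all its waits — m6 and m17 — are resolved); releases m1
  run task-7 (it waits on nothing); releases m15 and m5
  run task-4 (all its waits — m6, m15 and m17 — are resolved); releases m3 and m19


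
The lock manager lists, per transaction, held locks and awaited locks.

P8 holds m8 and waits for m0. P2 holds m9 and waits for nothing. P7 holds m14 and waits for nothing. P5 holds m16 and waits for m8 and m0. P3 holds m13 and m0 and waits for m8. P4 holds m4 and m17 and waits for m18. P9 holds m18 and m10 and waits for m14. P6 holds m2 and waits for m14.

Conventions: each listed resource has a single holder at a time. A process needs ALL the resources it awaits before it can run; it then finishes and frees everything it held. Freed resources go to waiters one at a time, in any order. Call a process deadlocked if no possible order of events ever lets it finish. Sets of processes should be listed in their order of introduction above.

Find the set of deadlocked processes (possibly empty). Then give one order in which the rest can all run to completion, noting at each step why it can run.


The deadlocked set is P8, P5 and P3.
Key observation: the loop P8 -> P3 -> P8 blocks itself forever; P5 waits into the deadlock from upstream.
One completion order for the rest: P7, P9, P2, P6, P4.
Check, step by step:
  run P7 (it waits on nothing); releases m14
  run P9 (all its waits — m14 — are resolved); releases m18 and m10
  run P2 (it waits on nothing); releases m9
  run P6 (all its waits — m14 — are resolved); releases m2
  run P4 (all its waits — m18 — are resolved); releases m4 and m17


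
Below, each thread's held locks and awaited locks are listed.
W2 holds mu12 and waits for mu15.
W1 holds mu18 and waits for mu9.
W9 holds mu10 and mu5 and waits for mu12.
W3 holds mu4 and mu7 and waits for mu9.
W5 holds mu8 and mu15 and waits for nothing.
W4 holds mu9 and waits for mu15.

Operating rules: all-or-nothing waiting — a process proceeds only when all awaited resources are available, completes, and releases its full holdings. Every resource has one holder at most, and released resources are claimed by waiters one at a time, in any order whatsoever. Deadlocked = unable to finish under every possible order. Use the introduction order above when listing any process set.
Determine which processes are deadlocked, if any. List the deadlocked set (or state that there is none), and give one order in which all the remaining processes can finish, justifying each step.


No process is deadlocked.
Key observation: every chain of waits terminates; starting from the processes that wait on nothing, all the rest unlock in turn.
A valid finishing order for the others: W5, W2, W4, W3, W1, W9.
Walking it through:
  W5: no waits; runs immediately, freeing mu8 and mu15
  W2 waits on mu15 — all released -> runs and releases mu12
  W4 waits on mu15 — all released -> runs and releases mu9
  W3 waits on mu9 — all released -> runs and releases mu4 and mu7
  W1 waits on mu9 — all released -> runs and releases mu18
  W9 waits on mu12 — all released -> runs and releases mu10 and mu5


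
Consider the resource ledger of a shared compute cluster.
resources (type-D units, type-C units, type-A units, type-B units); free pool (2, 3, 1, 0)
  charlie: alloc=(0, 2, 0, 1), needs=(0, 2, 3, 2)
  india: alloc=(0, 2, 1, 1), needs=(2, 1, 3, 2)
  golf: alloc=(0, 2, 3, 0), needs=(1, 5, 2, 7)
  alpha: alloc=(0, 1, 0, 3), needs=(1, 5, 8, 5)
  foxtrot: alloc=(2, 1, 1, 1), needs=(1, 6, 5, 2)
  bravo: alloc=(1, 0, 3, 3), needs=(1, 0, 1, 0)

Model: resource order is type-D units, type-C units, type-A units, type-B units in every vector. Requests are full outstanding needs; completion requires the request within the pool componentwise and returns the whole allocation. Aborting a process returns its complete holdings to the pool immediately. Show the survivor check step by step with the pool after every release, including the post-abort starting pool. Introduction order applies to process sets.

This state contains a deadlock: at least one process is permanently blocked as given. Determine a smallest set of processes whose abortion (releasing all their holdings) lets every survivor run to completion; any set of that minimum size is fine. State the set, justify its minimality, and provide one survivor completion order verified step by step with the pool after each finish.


Minimum abort set: golf.
Key observation: no ordering could ever have run alpha before the abort of golf; with (0, 2, 3, 0) back in the pool it fits at step 5.
Why nothing smaller works: aborting no one leaves the state deadlocked as given.
Survivors finish in the order: bravo, charlie, foxtrot, india, alpha. Walking it through (pool after the aborts first):
  pool = (2, 5, 4, 0)
  run bravo (needs (1, 0, 1, 0), free (2, 5, 4, 0)); after release of (1, 0, 3, 3) the pool is (3, 5, 7, 3)
  run charlie (needs (0, 2, 3, 2), free (3, 5, 7, 3)); after release of (0, 2, 0, 1) the pool is (3, 7, 7, 4)
  run foxtrot (needs (1, 6, 5, 2), free (3, 7, 7, 4)); after release of (2, 1, 1, 1) the pool is (5, 8, 8, 5)
  run india (needs (2, 1, 3, 2), free (5, 8, 8, 5)); after release of (0, 2, 1, 1) the pool is (5, 10, 9, 6)
  run alpha (needs (1, 5, 8, 5), free (5, 10, 9, 6)); after release of (0, 1, 0, 3) the pool is (5, 11, 9, 9)


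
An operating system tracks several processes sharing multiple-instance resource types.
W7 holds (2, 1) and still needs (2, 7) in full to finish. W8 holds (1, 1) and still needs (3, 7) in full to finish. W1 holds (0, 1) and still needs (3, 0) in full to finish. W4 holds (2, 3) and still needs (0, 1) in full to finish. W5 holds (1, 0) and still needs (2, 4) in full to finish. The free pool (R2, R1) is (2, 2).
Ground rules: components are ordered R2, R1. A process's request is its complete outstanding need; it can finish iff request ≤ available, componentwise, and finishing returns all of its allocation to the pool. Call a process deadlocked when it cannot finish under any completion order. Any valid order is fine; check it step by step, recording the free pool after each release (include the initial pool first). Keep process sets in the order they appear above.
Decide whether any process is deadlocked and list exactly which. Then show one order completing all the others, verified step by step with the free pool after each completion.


Deadlocked set: W7 and W8.
Key observation: the pool after W4, W5, W1 is (5, 6); every surviving request exceeds it in R1, so progress ends there.
The rest can finish in the order W4, W5, W1. Walking it through:
  pool = (2, 2)
  run W4 (needs (0, 1), free (2, 2)); after release of (2, 3) the pool is (4, 5)
  run W5 (needs (2, 4), free (4, 5)); after release of (1, 0) the pool is (5, 5)
  run W1 (needs (3, 0), free (5, 5)); after release of (0, 1) the pool is (5, 6)
The stuck group stays short no matter what:
  blocked: W7 wants (2, 7), pool (5, 6) — not enough R1
  blocked: W8 wants (3, 7), pool (5, 6) — not enough R1


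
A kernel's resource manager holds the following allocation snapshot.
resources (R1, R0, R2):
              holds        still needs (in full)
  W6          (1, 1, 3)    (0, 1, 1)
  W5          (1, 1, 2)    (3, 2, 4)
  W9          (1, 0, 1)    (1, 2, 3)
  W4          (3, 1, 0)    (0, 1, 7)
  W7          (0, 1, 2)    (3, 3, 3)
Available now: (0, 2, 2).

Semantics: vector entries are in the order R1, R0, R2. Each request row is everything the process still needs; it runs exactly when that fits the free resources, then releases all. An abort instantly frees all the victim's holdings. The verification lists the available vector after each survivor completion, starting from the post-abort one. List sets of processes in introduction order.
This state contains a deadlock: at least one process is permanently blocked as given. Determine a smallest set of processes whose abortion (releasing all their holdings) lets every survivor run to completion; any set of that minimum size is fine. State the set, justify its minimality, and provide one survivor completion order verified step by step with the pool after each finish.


Minimum abort set: W4.
Key observation: before aborting W4, W5 was permanently blocked — no order could ever run it; afterwards it completes at step 2.
Minimality: the empty abort set fails — the state is deadlocked as it stands.
One survivor order: W6, W5, W7, W9. Step-by-step check (post-abort pool first):
  pool = (3, 3, 2)
  W6 needs (0, 1, 1) <= (3, 3, 2) -> finishes; pool += (1, 1, 3) = (4, 4, 5)
  W5 needs (3, 2, 4) <= (4, 4, 5) -> finishes; pool += (1, 1, 2) = (5, 5, 7)
  W7 needs (3, 3, 3) <= (5, 5, 7) -> finishes; pool += (0, 1, 2) = (5, 6, 9)
  W9 needs (1, 2, 3) <= (5, 6, 9) -> finishes; pool += (1, 0, 1) = (6, 6, 10)


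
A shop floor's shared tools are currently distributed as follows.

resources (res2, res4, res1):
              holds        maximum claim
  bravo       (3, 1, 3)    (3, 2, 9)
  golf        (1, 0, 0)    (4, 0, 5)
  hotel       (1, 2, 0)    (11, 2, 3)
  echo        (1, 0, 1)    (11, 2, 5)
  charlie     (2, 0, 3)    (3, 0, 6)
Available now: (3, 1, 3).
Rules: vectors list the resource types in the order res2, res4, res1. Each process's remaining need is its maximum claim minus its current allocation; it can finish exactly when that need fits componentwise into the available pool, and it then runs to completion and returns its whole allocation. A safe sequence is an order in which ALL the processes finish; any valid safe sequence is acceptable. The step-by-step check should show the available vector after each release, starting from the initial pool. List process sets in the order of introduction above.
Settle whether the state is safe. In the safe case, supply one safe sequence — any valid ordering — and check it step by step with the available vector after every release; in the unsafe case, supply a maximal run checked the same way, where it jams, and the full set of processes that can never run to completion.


The state is UNSAFE.
Key observation: after charlie, golf, bravo complete, (9, 2, 9) is the best the pool ever gets, yet each leftover process wants more res2.
Going as far as possible: charlie, golf, bravo; after that, nothing fits. Check, step by step:
  pool = (3, 1, 3)
  charlie needs (1, 0, 3) <= (3, 1, 3) -> finishes; pool += (2, 0, 3) = (5, 1, 6)
  golf needs (3, 0, 5) <= (5, 1, 6) -> finishes; pool += (1, 0, 0) = (6, 1, 6)
  bravo needs (0, 1, 6) <= (6, 1, 6) -> finishes; pool += (3, 1, 3) = (9, 2, 9)
  blocked: hotel wants (10, 0, 3), pool (9, 2, 9) — not enough res2
  blocked: echo wants (10, 2, 4), pool (9, 2, 9) — not enough res2
Processes that can never finish: hotel and echo.


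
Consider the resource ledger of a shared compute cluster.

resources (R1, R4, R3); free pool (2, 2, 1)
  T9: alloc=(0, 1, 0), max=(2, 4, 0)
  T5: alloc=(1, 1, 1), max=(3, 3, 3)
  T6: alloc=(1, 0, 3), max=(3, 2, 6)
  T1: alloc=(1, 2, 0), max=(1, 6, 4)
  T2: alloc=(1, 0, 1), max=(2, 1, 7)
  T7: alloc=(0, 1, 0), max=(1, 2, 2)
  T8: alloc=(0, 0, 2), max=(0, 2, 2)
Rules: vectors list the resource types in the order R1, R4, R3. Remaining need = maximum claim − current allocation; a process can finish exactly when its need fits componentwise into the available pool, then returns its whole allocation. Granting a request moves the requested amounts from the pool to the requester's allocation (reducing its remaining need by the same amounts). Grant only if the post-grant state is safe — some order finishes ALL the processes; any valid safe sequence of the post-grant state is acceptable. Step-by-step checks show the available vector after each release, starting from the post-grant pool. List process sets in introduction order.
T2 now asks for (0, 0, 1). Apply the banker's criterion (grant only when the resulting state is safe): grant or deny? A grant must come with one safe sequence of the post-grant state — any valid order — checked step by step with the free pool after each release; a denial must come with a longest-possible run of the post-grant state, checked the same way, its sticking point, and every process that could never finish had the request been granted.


GRANT — the state after the grant stays safe, e.g. via T8, T7, T5, T6, T9, T2, T1.
Key observation: (2, 2, 0) free after granting still covers T8 first, and each release covers the next.
Verifying the post-grant state step by step:
  pool = (2, 2, 0)
  T8 needs (0, 2, 0) <= (2, 2, 0) -> finishes; pool += (0, 0, 2) = (2, 2, 2)
  T7 needs (1, 1, 2) <= (2, 2, 2) -> finishes; pool += (0, 1, 0) = (2, 3, 2)
  T5 needs (2, 2, 2) <= (2, 3, 2) -> finishes; pool += (1, 1, 1) = (3, 4, 3)
  T6 needs (2, 2, 3) <= (3, 4, 3) -> finishes; pool += (1, 0, 3) = (4, 4, 6)
  T9 needs (2, 3, 0) <= (4, 4, 6) -> finishes; pool += (0, 1, 0) = (4, 5, 6)
  T2 needs (1, 1, 5) <= (4, 5, 6) -> finishes; pool += (1, 0, 2) = (5, 5, 8)
  T1 needs (0, 4, 4) <= (5, 5, 8) -> finishes; pool += (1, 2, 0) = (6, 7, 8)


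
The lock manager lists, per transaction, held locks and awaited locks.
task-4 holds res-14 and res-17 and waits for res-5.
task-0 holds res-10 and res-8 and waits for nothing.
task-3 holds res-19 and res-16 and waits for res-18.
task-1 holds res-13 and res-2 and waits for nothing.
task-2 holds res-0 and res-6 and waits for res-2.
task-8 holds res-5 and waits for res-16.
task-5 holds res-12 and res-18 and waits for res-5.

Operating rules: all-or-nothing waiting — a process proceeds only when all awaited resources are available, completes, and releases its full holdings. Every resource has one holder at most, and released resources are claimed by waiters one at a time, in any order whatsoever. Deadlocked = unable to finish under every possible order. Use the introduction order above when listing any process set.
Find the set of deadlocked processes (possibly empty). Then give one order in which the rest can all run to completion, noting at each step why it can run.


The deadlocked set is task-4, task-3, task-8 and task-5.
Key observation: the wait chain closes on itself along task-8 -> task-3 -> task-5 -> task-8; task-4 waits into the deadlock from upstream.
The rest can finish in the order task-0, task-1, task-2.
Step-by-step check:
  task-0: no waits; runs immediately, freeing res-10 and res-8
  task-1: no waits; runs immediately, freeing res-13 and res-2
  run task-2 (all its waits — res-2 — are resolved); releases res-0 and res-6


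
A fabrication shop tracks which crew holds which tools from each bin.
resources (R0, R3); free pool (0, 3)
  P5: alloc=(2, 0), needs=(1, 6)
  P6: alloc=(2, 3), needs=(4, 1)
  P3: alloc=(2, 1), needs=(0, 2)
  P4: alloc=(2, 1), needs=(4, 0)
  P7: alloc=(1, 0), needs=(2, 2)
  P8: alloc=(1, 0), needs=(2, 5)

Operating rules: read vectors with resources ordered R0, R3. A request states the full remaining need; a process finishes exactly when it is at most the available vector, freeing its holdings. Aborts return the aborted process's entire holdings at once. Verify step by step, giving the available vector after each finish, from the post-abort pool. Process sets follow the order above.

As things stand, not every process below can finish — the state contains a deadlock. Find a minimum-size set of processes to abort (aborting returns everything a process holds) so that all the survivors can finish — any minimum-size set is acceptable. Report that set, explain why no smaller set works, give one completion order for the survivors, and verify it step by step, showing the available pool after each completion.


Abort P8.
Key observation: P4 had no path to completion before; after the abort of P8 ((1, 0) returned), step 3 is where it fits.
Minimality: the empty abort set fails — the state is deadlocked as it stands.
Survivors finish in the order: P3, P7, P4, P6, P5. Walking it through (pool after the aborts first):
  pool = (1, 3)
  P3 needs (0, 2) <= (1, 3) -> finishes; pool += (2, 1) = (3, 4)
  P7 needs (2, 2) <= (3, 4) -> finishes; pool += (1, 0) = (4, 4)
  P4 needs (4, 0) <= (4, 4) -> finishes; pool += (2, 1) = (6, 5)
  P6 needs (4, 1) <= (6, 5) -> finishes; pool += (2, 3) = (8, 8)
  P5 needs (1, 6) <= (8, 8) -> finishes; pool += (2, 0) = (10, 8)


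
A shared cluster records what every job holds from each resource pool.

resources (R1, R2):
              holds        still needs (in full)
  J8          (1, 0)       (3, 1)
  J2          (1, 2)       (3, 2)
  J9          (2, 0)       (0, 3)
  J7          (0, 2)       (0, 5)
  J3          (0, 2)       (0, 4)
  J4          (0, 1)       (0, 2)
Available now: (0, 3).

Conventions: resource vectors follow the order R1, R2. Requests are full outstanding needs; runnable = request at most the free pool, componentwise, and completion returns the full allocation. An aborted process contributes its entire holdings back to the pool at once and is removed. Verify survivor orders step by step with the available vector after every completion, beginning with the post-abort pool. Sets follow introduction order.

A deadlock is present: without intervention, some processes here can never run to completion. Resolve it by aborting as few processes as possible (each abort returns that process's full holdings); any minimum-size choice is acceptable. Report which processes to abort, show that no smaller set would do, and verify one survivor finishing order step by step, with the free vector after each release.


Abort J8.
Key observation: the returned (1, 0) from J8 is what brings J2 — unrunnable before, under any order — into play at step 5.
Why nothing smaller works: aborting no one leaves the state deadlocked as given.
The survivors complete as J4, J3, J7, J9, J2. Step-by-step check (starting from the post-abort pool):
  pool = (1, 3)
  J4: need (0, 2) fits (1, 3); releases (0, 1), pool now (1, 4)
  J3: need (0, 4) fits (1, 4); releases (0, 2), pool now (1, 6)
  J7: need (0, 5) fits (1, 6); releases (0, 2), pool now (1, 8)
  J9: need (0, 3) fits (1, 8); releases (2, 0), pool now (3, 8)
  J2: need (3, 2) fits (3, 8); releases (1, 2), pool now (4, 10)


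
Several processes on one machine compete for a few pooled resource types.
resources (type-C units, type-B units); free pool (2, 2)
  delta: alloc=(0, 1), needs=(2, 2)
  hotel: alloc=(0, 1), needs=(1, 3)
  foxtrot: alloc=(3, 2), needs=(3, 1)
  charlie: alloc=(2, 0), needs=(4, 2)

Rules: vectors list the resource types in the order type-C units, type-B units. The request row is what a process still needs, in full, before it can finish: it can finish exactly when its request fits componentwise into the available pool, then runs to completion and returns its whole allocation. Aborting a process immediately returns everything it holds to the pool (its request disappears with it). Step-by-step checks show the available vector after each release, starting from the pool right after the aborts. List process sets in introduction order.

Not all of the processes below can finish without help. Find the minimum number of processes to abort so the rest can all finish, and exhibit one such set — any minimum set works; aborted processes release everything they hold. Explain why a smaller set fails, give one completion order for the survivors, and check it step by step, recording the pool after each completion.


Abort charlie.
Key observation: the returned (2, 0) from charlie is what brings foxtrot — unrunnable before, under any order — into play at step 3.
Minimality: the empty abort set fails — the state is deadlocked as it stands.
The survivors complete as delta, hotel, foxtrot. Check, step by step (starting from the post-abort pool):
  pool = (4, 2)
  delta: need (2, 2) fits (4, 2); releases (0, 1), pool now (4, 3)
  hotel: need (1, 3) fits (4, 3); releases (0, 1), pool now (4, 4)
  foxtrot: need (3, 1) fits (4, 4); releases (3, 2), pool now (7, 6)


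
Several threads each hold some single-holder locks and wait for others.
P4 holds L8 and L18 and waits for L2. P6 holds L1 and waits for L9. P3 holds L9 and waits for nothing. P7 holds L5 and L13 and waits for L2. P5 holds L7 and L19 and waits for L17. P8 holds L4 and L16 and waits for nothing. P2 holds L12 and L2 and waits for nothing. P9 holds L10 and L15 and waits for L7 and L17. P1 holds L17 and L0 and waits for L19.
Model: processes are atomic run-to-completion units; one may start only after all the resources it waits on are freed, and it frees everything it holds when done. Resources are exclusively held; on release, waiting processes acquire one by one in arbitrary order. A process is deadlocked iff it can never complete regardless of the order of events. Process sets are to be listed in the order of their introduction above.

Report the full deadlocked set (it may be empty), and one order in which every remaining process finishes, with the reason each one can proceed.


Deadlocked set: P5, P9 and P1.
Key observation: nobody on the ring P5 -> P1 -> P5 can start until another member finishes, which never happens; P9 waits into the deadlock from upstream.
One completion order for the rest: P2, P3, P6, P8, P4, P7.
Step-by-step check:
  P2 waits on nothing -> runs at once and releases L12 and L2
  P3 waits on nothing -> runs at once and releases L9
  P6: everything it awaited (L9) is free; runs, freeing L1
  P8 waits on nothing -> runs at once and releases L4 and L16
  P4: everything it awaited (L2) is free; runs, freeing L8 and L18
  P7: everything it awaited (L2) is free; runs, freeing L5 and L13


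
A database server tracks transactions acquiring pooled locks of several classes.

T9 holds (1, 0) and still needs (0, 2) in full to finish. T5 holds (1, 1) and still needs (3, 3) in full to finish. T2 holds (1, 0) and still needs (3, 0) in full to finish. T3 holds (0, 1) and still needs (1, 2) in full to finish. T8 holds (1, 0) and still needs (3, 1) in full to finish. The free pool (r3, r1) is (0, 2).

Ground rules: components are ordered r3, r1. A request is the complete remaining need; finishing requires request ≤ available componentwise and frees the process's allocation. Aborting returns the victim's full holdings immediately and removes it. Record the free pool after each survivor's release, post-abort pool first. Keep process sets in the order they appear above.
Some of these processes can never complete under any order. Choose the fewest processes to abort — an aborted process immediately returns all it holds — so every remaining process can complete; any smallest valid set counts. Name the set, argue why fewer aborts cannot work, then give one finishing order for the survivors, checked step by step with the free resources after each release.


Abort T2 and T8.
Key observation: before aborting T2 and T8, T5 was permanently blocked — no order could ever run it; afterwards it completes at step 3.
Minimality, checking each single-abort alternative: T9 alone leaves T5 blocked (short on r3); T5 alone leaves T2 blocked (short on r3); T2 alone leaves T5 blocked (short on r3); T3 alone leaves T5 blocked (short on r3); T8 alone leaves T5 blocked (short on r3).
The survivors complete as T9, T3, T5. Step-by-step check (starting from the post-abort pool):
  pool = (2, 2)
  T9 needs (0, 2) <= (2, 2) -> finishes; pool += (1, 0) = (3, 2)
  T3 needs (1, 2) <= (3, 2) -> finishes; pool += (0, 1) = (3, 3)
  T5 needs (3, 3) <= (3, 3) -> finishes; pool += (1, 1) = (4, 4)
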